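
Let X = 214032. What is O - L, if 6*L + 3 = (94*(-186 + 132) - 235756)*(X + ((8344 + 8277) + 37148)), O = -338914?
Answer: 21497672317/2 ≈ 1.0749e+10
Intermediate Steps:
L = -21498350145/2 (L = -1/2 + ((94*(-186 + 132) - 235756)*(214032 + ((8344 + 8277) + 37148)))/6 = -1/2 + ((94*(-54) - 235756)*(214032 + (16621 + 37148)))/6 = -1/2 + ((-5076 - 235756)*(214032 + 53769))/6 = -1/2 + (-240832*267801)/6 = -1/2 + (1/6)*(-64495050432) = -1/2 - 10749175072 = -21498350145/2 ≈ -1.0749e+10)
O - L = -338914 - 1*(-21498350145/2) = -338914 + 21498350145/2 = 21497672317/2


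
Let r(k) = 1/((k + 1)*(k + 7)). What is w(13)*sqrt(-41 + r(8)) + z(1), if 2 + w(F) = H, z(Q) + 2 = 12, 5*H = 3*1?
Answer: 10 - 7*I*sqrt(83010)/225 ≈ 10.0 - 8.9636*I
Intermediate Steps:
H = 3/5 (H = (3*1)/5 = (1/5)*3 = 3/5 ≈ 0.60000)
z(Q) = 10 (z(Q) = -2 + 12 = 10)
w(F) = -7/5 (w(F) = -2 + 3/5 = -7/5)
r(k) = 1/((1 + k)*(7 + k))
w(13)*sqrt(-41 + r(8)) + z(1) = -7*sqrt(-41 + 1/(7 + 8**2 + 8*8))/5 + 10 = -7*sqrt(-41 + 1/(7 + 64 + 64))/5 + 10 = -7*sqrt(-41 + 1/135)/5 + 10 = -7*I*sqrt(83010)/225 + 10 = 10 - 7*I*sqrt(83010)/225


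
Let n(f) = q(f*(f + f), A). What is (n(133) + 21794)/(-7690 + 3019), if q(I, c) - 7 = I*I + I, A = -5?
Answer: -417220021/1557 ≈ -2.6796e+5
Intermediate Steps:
q(I, c) = 7 + I + I² (q(I, c) = 7 + (I*I + I) = 7 + (I² + I) = 7 + (I + I²) = 7 + I + I²)
n(f) = 7 + 2*f² + 4*f⁴ (n(f) = 7 + f*(f + f) + (f*(f + f))² = 7 + f*(2*f) + (f*(2*f))² = 7 + 2*f² + (2*f²)² = 7 + 2*f² + 4*f⁴)
(n(133) + 21794)/(-7690 + 3019) = ((7 + 2*133² + 4*133⁴) + 21794)/(-7690 + 3019) = ((7 + 2*17689 + 4*312900721) + 21794)/(-4671) = ((7 + 35378 + 1251602884) + 21794)*(-1/4671) = (1251638269 + 21794)*(-1/4671) = 1251660063*(-1/4671) = -417220021/1557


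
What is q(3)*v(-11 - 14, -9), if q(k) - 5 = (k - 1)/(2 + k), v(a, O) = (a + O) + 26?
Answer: -216/5 ≈ -43.200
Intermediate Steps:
v(a, O) = 26 + O + a (v(a, O) = (O + a) + 26 = 26 + O + a)
q(k) = 5 + (-1 + k)/(2 + k) (q(k) = 5 + (k - 1)/(2 + k) = 5 + (-1 + k)/(2 + k))
q(3)*v(-11 - 14, -9) = (3*(3 + 2*3)/(2 + 3))*(26 - 9 + (-11 - 14)) = (3*(3 + 6)/5)*(26 - 9 - 25) = (3*(1/5)*9)*(-8) = (27/5)*(-8) = -216/5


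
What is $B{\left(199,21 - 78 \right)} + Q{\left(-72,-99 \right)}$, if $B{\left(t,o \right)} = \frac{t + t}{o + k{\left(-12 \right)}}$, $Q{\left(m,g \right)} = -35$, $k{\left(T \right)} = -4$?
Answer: $- \frac{2533}{61} \approx -41.525$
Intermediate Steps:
$B{\left(t,o \right)} = \frac{2 t}{-4 + o}$ ($B{\left(t,o \right)} = \frac{t + t}{o - 4} = \frac{2 t}{-4 + o}$)
$B{\left(199,21 - 78 \right)} + Q{\left(-72,-99 \right)} = 2 \cdot 199 \frac{1}{-4 + \left(21 - 78\right)} - 35 = 2 \cdot 199 \frac{1}{-4 - 57} - 35 = 2 \cdot 199 \frac{1}{-61} - 35 = 2 \cdot 199 \left(- \frac{1}{61}\right) - 35 = - \frac{398}{61} - 35 = - \frac{2533}{61}$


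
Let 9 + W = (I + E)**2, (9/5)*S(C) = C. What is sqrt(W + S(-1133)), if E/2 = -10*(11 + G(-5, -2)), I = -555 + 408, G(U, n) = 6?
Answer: 5*sqrt(85151)/3 ≈ 486.34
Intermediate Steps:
S(C) = 5*C/9
I = -147
E = -340 (E = 2*(-10*(11 + 6)) = 2*(-10*17) = 2*(-170) = -340)
W = 237160 (W = -9 + (-147 - 340)**2 = -9 + (-487)**2 = -9 + 237169 = 237160)
sqrt(W + S(-1133)) = sqrt(237160 + (5/9)*(-1133)) = sqrt(237160 - 5665/9) = sqrt(2128775/9) = 5*sqrt(85151)/3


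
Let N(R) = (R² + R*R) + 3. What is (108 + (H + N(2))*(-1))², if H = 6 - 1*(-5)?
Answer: 7396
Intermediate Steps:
H = 11 (H = 6 + 5 = 11)
N(R) = 3 + 2*R² (N(R) = (R² + R²) + 3 = 2*R² + 3 = 3 + 2*R²)
(108 + (H + N(2))*(-1))² = (108 + (11 + (3 + 2*2²))*(-1))² = (108 + (11 + (3 + 2*4))*(-1))² = (108 + (11 + (3 + 8))*(-1))² = (108 + (11 + 11)*(-1))² = (108 + 22*(-1))² = (108 - 22)² = 86² = 7396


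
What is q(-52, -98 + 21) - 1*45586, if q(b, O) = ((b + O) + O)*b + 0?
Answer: -34874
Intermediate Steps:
q(b, O) = b*(b + 2*O) (q(b, O) = ((O + b) + O)*b + 0 = (b + 2*O)*b + 0 = b*(b + 2*O) + 0 = b*(b + 2*O))
q(-52, -98 + 21) - 1*45586 = -52*(-52 + 2*(-98 + 21)) - 1*45586 = -52*(-52 + 2*(-77)) - 45586 = -52*(-52 - 154) - 45586 = -52*(-206) - 45586 = 10712 - 45586 = -34874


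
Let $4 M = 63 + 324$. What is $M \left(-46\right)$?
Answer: $- \frac{8901}{2} \approx -4450.5$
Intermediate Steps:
$M = \frac{387}{4}$ ($M = \frac{63 + 324}{4} = \frac{1}{4} \cdot 387 = \frac{387}{4} \approx 96.75$)
$M \left(-46\right) = \frac{387}{4} \left(-46\right) = - \frac{8901}{2}$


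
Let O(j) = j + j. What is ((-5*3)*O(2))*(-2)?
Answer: 120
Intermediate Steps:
O(j) = 2*j
((-5*3)*O(2))*(-2) = ((-5*3)*(2*2))*(-2) = -15*4*(-2) = -60*(-2) = 120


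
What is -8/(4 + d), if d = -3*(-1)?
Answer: -8/7 ≈ -1.1429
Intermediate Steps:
d = 3
-8/(4 + d) = -8/(4 + 3) = -8/7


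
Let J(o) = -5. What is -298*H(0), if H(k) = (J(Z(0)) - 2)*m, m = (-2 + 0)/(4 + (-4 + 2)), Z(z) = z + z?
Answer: -2086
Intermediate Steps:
Z(z) = 2*z
m = -1 (m = -2/(4 - 2) = -2/2 = -2*½ = -1)
H(k) = 7 (H(k) = (-5 - 2)*(-1) = -7*(-1) = 7)
-298*H(0) = -298*7 = -2086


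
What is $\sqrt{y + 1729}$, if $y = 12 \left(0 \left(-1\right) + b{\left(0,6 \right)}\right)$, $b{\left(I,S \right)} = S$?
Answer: $\sqrt{1801} \approx 42.438$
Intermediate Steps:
$y = 72$ ($y = 12 \left(0 \left(-1\right) + 6\right) = 12 \left(0 + 6\right) = 12 \cdot 6 = 72$)
$\sqrt{y + 1729} = \sqrt{72 + 1729} = \sqrt{1801}$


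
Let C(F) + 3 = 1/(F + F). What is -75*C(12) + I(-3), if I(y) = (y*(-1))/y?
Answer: 1767/8 ≈ 220.88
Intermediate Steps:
C(F) = -3 + 1/(2*F) (C(F) = -3 + 1/(F + F) = -3 + 1/(2*F))
I(y) = -1 (I(y) = (-y)/y = -1)
-75*C(12) + I(-3) = -75*(-3 + (1/2)/12) - 1 = -75*(-3 + (1/2)*(1/12)) - 1 = -75*(-3 + 1/24) - 1 = -75*(-71/24) - 1 = 1775/8 - 1 = 1767/8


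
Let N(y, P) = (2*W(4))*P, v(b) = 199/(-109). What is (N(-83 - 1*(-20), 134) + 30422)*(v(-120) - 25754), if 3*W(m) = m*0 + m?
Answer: -86409438710/109 ≈ -7.9275e+8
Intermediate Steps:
v(b) = -199/109 (v(b) = 199*(-1/109) = -199/109)
W(m) = m/3 (W(m) = (m*0 + m)/3 = (0 + m)/3 = m/3)
N(y, P) = 8*P/3 (N(y, P) = (2*((⅓)*4))*P = (2*(4/3))*P = 8*P/3)
(N(-83 - 1*(-20), 134) + 30422)*(v(-120) - 25754) = ((8/3)*134 + 30422)*(-199/109 - 25754) = (1072/3 + 30422)*(-2807385/109) = (92338/3)*(-2807385/109) = -86409438710/109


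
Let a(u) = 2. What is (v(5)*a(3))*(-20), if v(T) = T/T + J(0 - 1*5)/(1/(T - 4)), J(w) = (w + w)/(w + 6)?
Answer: 360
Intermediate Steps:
J(w) = 2*w/(6 + w) (J(w) = (2*w)/(6 + w) = 2*w/(6 + w))
v(T) = 41 - 10*T (v(T) = T/T + (2*(0 - 1*5)/(6 + (0 - 1*5)))/(1/(T - 4)) = 1 + (2*(0 - 5)/(6 + (0 - 5)))/(1/(-4 + T)) = 1 + (2*(-5)/(6 - 5))*(-4 + T) = 1 + (2*(-5)/1)*(-4 + T) = 1 + (2*(-5)*1)*(-4 + T) = 1 - 10*(-4 + T) = 1 + (40 - 10*T) = 41 - 10*T)
(v(5)*a(3))*(-20) = ((41 - 10*5)*2)*(-20) = ((41 - 50)*2)*(-20) = -9*2*(-20) = -18*(-20) = 360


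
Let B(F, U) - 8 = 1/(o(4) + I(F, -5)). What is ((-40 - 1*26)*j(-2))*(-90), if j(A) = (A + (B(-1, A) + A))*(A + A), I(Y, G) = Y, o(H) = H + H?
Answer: -689040/7 ≈ -98434.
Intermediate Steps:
o(H) = 2*H
B(F, U) = 8 + 1/(8 + F) (B(F, U) = 8 + 1/(2*4 + F) = 8 + 1/(8 + F))
j(A) = 2*A*(57/7 + 2*A) (j(A) = (A + ((65 + 8*(-1))/(8 - 1) + A))*(A + A) = (A + ((65 - 8)/7 + A))*(2*A) = (A + ((1/7)*57 + A))*(2*A) = (A + (57/7 + A))*(2*A) = (57/7 + 2*A)*(2*A) = 2*A*(57/7 + 2*A))
((-40 - 1*26)*j(-2))*(-90) = ((-40 - 1*26)*((2/7)*(-2)*(57 + 14*(-2))))*(-90) = ((-40 - 26)*((2/7)*(-2)*(57 - 28)))*(-90) = -132*(-2)*29/7*(-90) = -66*(-116/7)*(-90) = (7656/7)*(-90) = -689040/7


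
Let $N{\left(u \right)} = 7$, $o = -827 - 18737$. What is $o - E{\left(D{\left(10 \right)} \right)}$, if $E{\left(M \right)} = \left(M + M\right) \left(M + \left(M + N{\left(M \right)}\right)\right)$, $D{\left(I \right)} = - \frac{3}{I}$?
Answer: $- \frac{489004}{25} \approx -19560.0$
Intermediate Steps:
$o = -19564$ ($o = -827 - 18737 = -19564$)
$E{\left(M \right)} = 2 M \left(7 + 2 M\right)$ ($E{\left(M \right)} = \left(M + M\right) \left(M + \left(M + 7\right)\right) = 2 M \left(M + \left(7 + M\right)\right) = 2 M \left(7 + 2 M\right)$)
$o - E{\left(D{\left(10 \right)} \right)} = -19564 - 2 \left(- \frac{3}{10}\right) \left(7 + 2 \left(- \frac{3}{10}\right)\right) = -19564 - 2 \left(- \frac{3}{10}\right) \left(7 - \frac{3}{5}\right) = -19564 - 2 \left(- \frac{3}{10}\right) \frac{32}{5} = -19564 - - \frac{96}{25} = -19564 + \frac{96}{25} = - \frac{489004}{25}$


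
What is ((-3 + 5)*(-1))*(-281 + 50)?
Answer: 462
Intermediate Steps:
((-3 + 5)*(-1))*(-281 + 50) = (2*(-1))*(-231) = -2*(-231) = 462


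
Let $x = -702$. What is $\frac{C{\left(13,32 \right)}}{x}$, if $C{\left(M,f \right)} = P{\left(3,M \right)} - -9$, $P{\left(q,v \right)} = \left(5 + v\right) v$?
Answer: $- \frac{9}{26} \approx -0.34615$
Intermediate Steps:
$P{\left(q,v \right)} = v \left(5 + v\right)$
$C{\left(M,f \right)} = 9 + M \left(5 + M\right)$ ($C{\left(M,f \right)} = M \left(5 + M\right) - -9 = M \left(5 + M\right) + 9 = 9 + M \left(5 + M\right)$)
$\frac{C{\left(13,32 \right)}}{x} = \frac{9 + 13 \left(5 + 13\right)}{-702} = \left(9 + 13 \cdot 18\right) \left(- \frac{1}{702}\right) = \left(9 + 234\right) \left(- \frac{1}{702}\right) = 243 \left(- \frac{1}{702}\right) = - \frac{9}{26}$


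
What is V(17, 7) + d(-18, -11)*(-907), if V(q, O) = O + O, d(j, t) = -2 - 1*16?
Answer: 16340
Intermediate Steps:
d(j, t) = -18 (d(j, t) = -2 - 16 = -18)
V(q, O) = 2*O
V(17, 7) + d(-18, -11)*(-907) = 2*7 - 18*(-907) = 14 + 16326 = 16340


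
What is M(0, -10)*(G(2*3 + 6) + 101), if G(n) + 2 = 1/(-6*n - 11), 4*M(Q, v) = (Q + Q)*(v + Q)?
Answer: 0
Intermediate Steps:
M(Q, v) = Q*(Q + v)/2 (M(Q, v) = ((Q + Q)*(v + Q))/4 = ((2*Q)*(Q + v))/4 = (2*Q*(Q + v))/4 = Q*(Q + v)/2)
G(n) = -2 + 1/(-11 - 6*n) (G(n) = -2 + 1/(-6*n - 11) = -2 + 1/(-11 - 6*n))
M(0, -10)*(G(2*3 + 6) + 101) = ((½)*0*(0 - 10))*((-23 - 12*(2*3 + 6))/(11 + 6*(2*3 + 6)) + 101) = ((½)*0*(-10))*((-23 - 12*(6 + 6))/(11 + 6*(6 + 6)) + 101) = 0*((-23 - 12*12)/(11 + 6*12) + 101) = 0*((-23 - 144)/(11 + 72) + 101) = 0*(-167/83 + 101) = 0*(8216/83) = 0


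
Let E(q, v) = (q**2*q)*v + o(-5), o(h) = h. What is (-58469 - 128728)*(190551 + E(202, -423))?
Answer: 652633893669486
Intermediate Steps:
E(q, v) = -5 + v*q**3 (E(q, v) = (q**2*q)*v - 5 = q**3*v - 5 = v*q**3 - 5 = -5 + v*q**3)
(-58469 - 128728)*(190551 + E(202, -423)) = (-58469 - 128728)*(190551 + (-5 - 423*202**3)) = -187197*(190551 + (-5 - 423*8242408)) = -187197*(190551 + (-5 - 3486538584)) = -187197*(190551 - 3486538589) = -187197*(-3486348038) = 652633893669486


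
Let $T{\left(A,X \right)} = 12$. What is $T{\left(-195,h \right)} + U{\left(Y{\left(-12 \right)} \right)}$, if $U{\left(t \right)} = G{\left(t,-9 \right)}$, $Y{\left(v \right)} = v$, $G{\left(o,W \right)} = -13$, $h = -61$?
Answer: $-1$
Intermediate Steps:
$U{\left(t \right)} = -13$
$T{\left(-195,h \right)} + U{\left(Y{\left(-12 \right)} \right)} = 12 - 13 = -1$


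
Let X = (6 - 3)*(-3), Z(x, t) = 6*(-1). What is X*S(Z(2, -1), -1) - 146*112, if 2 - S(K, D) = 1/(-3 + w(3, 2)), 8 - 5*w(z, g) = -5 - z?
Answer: -16325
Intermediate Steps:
w(z, g) = 13/5 + z/5 (w(z, g) = 8/5 - (-5 - z)/5 = 8/5 + (1 + z/5) = 13/5 + z/5)
Z(x, t) = -6
X = -9 (X = 3*(-3) = -9)
S(K, D) = -3 (S(K, D) = 2 - 1/(-3 + (13/5 + (1/5)*3)) = 2 - 1/(-3 + (13/5 + 3/5)) = 2 - 1/(-3 + 16/5) = 2 - 1/1/5 = 2 - 1*5 = 2 - 5 = -3)
X*S(Z(2, -1), -1) - 146*112 = -9*(-3) - 146*112 = 27 - 16352 = -16325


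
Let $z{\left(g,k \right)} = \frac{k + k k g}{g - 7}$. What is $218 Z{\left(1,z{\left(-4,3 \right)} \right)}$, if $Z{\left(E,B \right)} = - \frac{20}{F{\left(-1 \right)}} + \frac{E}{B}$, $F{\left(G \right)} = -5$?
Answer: $\frac{2834}{3} \approx 944.67$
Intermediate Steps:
$z{\left(g,k \right)} = \frac{k + g k^{2}}{-7 + g}$ ($z{\left(g,k \right)} = \frac{k + k^{2} g}{-7 + g} = \frac{k + g k^{2}}{-7 + g}$)
$Z{\left(E,B \right)} = 4 + \frac{E}{B}$ ($Z{\left(E,B \right)} = - \frac{20}{-5} + \frac{E}{B} = \left(-20\right) \left(- \frac{1}{5}\right) + \frac{E}{B} = 4 + \frac{E}{B}$)
$218 Z{\left(1,z{\left(-4,3 \right)} \right)} = 218 \left(4 + 1 \frac{1}{3 \frac{1}{-7 - 4} \left(1 - 12\right)}\right) = 218 \left(4 + 1 \frac{1}{3 \frac{1}{-11} \left(1 - 12\right)}\right) = 218 \left(4 + 1 \frac{1}{3 \left(- \frac{1}{11}\right) \left(-11\right)}\right) = 218 \left(4 + 1 \cdot \frac{1}{3}\right) = 218 \left(4 + \frac{1}{3}\right) = 218 \cdot \frac{13}{3} = \frac{2834}{3}$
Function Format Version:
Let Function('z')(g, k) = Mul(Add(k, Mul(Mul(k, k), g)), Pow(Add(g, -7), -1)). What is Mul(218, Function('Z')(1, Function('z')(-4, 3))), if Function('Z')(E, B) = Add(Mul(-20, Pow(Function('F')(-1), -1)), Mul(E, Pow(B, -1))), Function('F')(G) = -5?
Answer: Rational(2834, 3) ≈ 944.67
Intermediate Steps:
Function('z')(g, k) = Mul(Pow(Add(-7, g), -1), Add(k, Mul(g, Pow(k, 2)))) (Function('z')(g, k) = Mul(Add(k, Mul(Pow(k, 2), g)), Pow(Add(-7, g), -1)) = Mul(Add(k, Mul(g, Pow(k, 2))), Pow(Add(-7, g), -1)) = Mul(Pow(Add(-7, g), -1), Add(k, Mul(g, Pow(k, 2)))))
Function('Z')(E, B) = Add(4, Mul(E, Pow(B, -1))) (Function('Z')(E, B) = Add(Mul(-20, Pow(-5, -1)), Mul(E, Pow(B, -1))) = Add(Mul(-20, Rational(-1, 5)), Mul(E, Pow(B, -1))) = Add(4, Mul(E, Pow(B, -1))))
Mul(218, Function('Z')(1, Function('z')(-4, 3))) = Mul(218, Add(4, Mul(1, Pow(Mul(3, Pow(Add(-7, -4), -1), Add(1, Mul(-4, 3))), -1)))) = Mul(218, Add(4, Mul(1, Pow(Mul(3, Pow(-11, -1), Add(1, -12)), -1)))) = Mul(218, Add(4, Mul(1, Pow(Mul(3, Rational(-1, 11), -11), -1)))) = Mul(218, Add(4, Mul(1, Pow(3, -1)))) = Mul(218, Add(4, Mul(1, Rational(1, 3)))) = Mul(218, Add(4, Rational(1, 3))) = Mul(218, Rational(13, 3)) = Rational(2834, 3)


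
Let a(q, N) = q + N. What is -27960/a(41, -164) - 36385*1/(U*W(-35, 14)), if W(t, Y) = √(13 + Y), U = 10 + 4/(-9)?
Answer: 9320/41 - 36385*√3/86 ≈ -505.48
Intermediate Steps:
U = 86/9 (U = 10 + 4*(-⅑) = 10 - 4/9 = 86/9 ≈ 9.5556)
a(q, N) = N + q
-27960/a(41, -164) - 36385*1/(U*W(-35, 14)) = -27960/(-164 + 41) - 36385*9/(86*√(13 + 14)) = -27960/(-123) - 36385*√3/86 = -27960*(-1/123) - 36385*√3/86 = 9320/41 - 36385*√3/86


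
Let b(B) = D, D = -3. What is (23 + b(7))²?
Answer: 400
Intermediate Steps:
b(B) = -3
(23 + b(7))² = (23 - 3)² = 20² = 400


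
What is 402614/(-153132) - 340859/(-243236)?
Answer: -1633349947/1330257684 ≈ -1.2278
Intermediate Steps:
402614/(-153132) - 340859/(-243236) = 402614*(-1/153132) - 340859*(-1/243236) = -201307/76566 + 340859/243236 = -1633349947/1330257684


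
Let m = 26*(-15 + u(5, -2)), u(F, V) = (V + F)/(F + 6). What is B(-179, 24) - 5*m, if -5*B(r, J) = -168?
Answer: 107148/55 ≈ 1948.1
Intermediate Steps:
u(F, V) = (F + V)/(6 + F)
B(r, J) = 168/5 (B(r, J) = -⅕*(-168) = 168/5)
m = -4212/11 (m = 26*(-15 + (5 - 2)/(6 + 5)) = 26*(-15 + 3/11) = 26*(-162/11) = -4212/11 ≈ -382.91)
B(-179, 24) - 5*m = 168/5 - 5*(-4212)/11 = 168/5 - 1*(-21060/11) = 168/5 + 21060/11 = 107148/55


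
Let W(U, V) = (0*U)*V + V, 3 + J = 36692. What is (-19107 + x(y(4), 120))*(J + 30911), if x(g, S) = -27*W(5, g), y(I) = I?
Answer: -1298934000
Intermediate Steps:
J = 36689 (J = -3 + 36692 = 36689)
W(U, V) = V (W(U, V) = 0*V + V = 0 + V = V)
x(g, S) = -27*g
(-19107 + x(y(4), 120))*(J + 30911) = (-19107 - 27*4)*(36689 + 30911) = (-19107 - 108)*67600 = -19215*67600 = -1298934000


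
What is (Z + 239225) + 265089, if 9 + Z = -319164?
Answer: 185141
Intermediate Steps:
Z = -319173 (Z = -9 - 319164 = -319173)
(Z + 239225) + 265089 = (-319173 + 239225) + 265089 = -79948 + 265089 = 185141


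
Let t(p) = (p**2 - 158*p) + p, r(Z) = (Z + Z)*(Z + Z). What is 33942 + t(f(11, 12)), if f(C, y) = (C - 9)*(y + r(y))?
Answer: 1232286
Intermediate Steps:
r(Z) = 4*Z**2 (r(Z) = (2*Z)*(2*Z) = 4*Z**2)
f(C, y) = (-9 + C)*(y + 4*y**2) (f(C, y) = (C - 9)*(y + 4*y**2) = (-9 + C)*(y + 4*y**2))
t(p) = p**2 - 157*p
33942 + t(f(11, 12)) = 33942 + (12*(-9 + 11 - 36*12 + 4*11*12))*(-157 + 12*(-9 + 11 - 36*12 + 4*11*12)) = 33942 + (12*(-9 + 11 - 432 + 528))*(-157 + 12*(-9 + 11 - 432 + 528)) = 33942 + (12*98)*(-157 + 12*98) = 33942 + 1176*(-157 + 1176) = 33942 + 1176*1019 = 33942 + 1198344 = 1232286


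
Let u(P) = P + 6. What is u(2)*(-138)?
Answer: -1104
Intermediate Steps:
u(P) = 6 + P
u(2)*(-138) = (6 + 2)*(-138) = 8*(-138) = -1104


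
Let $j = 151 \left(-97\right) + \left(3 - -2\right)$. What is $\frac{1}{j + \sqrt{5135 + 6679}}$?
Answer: $- \frac{7321}{107188175} - \frac{\sqrt{11814}}{214376350} \approx -6.8808 \cdot 10^{-5}$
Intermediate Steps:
$j = -14642$ ($j = -14647 + \left(3 + 2\right) = -14647 + 5 = -14642$)
$\frac{1}{j + \sqrt{5135 + 6679}} = \frac{1}{-14642 + \sqrt{5135 + 6679}} = \frac{1}{-14642 + \sqrt{11814}}$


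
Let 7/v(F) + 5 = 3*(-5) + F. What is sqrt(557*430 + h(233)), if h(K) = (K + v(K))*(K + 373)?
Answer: sqrt(1919249422)/71 ≈ 617.03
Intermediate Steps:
v(F) = 7/(-20 + F) (v(F) = 7/(-5 + (3*(-5) + F)) = 7/(-5 + (-15 + F)) = 7/(-20 + F))
h(K) = (373 + K)*(K + 7/(-20 + K)) (h(K) = (K + 7/(-20 + K))*(K + 373) = (K + 7/(-20 + K))*(373 + K) = (373 + K)*(K + 7/(-20 + K)))
sqrt(557*430 + h(233)) = sqrt(557*430 + (2611 + 7*233 + 233*(-20 + 233)*(373 + 233))/(-20 + 233)) = sqrt(239510 + (2611 + 1631 + 233*213*606)/213) = sqrt(239510 + (2611 + 1631 + 30075174)/213) = sqrt(239510 + (1/213)*30079416) = sqrt(239510 + 10026472/71) = sqrt(27031682/71) = sqrt(1919249422)/71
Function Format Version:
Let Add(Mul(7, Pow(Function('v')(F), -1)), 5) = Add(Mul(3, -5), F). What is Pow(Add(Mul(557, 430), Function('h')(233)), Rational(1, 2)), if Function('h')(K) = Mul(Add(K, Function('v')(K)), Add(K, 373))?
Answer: Mul(Rational(1, 71), Pow(1919249422, Rational(1, 2))) ≈ 617.03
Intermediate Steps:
Function('v')(F) = Mul(7, Pow(Add(-20, F), -1)) (Function('v')(F) = Mul(7, Pow(Add(-5, Add(Mul(3, -5), F)), -1)) = Mul(7, Pow(Add(-5, Add(-15, F)), -1)) = Mul(7, Pow(Add(-20, F), -1)))
Function('h')(K) = Mul(Add(373, K), Add(K, Mul(7, Pow(Add(-20, K), -1)))) (Function('h')(K) = Mul(Add(K, Mul(7, Pow(Add(-20, K), -1))), Add(K, 373)) = Mul(Add(K, Mul(7, Pow(Add(-20, K), -1))), Add(373, K)) = Mul(Add(373, K), Add(K, Mul(7, Pow(Add(-20, K), -1)))))
Pow(Add(Mul(557, 430), Function('h')(233)), Rational(1, 2)) = Pow(Add(Mul(557, 430), Mul(Pow(Add(-20, 233), -1), Add(2611, Mul(7, 233), Mul(233, Add(-20, 233), Add(373, 233))))), Rational(1, 2)) = Pow(Add(239510, Mul(Pow(213, -1), Add(2611, 1631, Mul(233, 213, 606)))), Rational(1, 2)) = Pow(Add(239510, Mul(Rational(1, 213), Add(2611, 1631, 30075174))), Rational(1, 2)) = Pow(Add(239510, Mul(Rational(1, 213), 30079416)), Rational(1, 2)) = Pow(Add(239510, Rational(10026472, 71)), Rational(1, 2)) = Pow(Rational(27031682, 71), Rational(1, 2)) = Mul(Rational(1, 71), Pow(1919249422, Rational(1, 2)))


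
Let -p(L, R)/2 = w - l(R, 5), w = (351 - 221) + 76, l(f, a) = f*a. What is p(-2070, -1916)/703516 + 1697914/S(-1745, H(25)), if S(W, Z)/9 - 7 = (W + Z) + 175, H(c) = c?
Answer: -149347572656/1217258559 ≈ -122.69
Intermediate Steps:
S(W, Z) = 1638 + 9*W + 9*Z (S(W, Z) = 63 + 9*((W + Z) + 175) = 63 + 9*(175 + W + Z) = 63 + (1575 + 9*W + 9*Z) = 1638 + 9*W + 9*Z)
l(f, a) = a*f
w = 206 (w = 130 + 76 = 206)
p(L, R) = -412 + 10*R (p(L, R) = -2*(206 - 5*R) = -412 + 10*R)
p(-2070, -1916)/703516 + 1697914/S(-1745, H(25)) = (-412 + 10*(-1916))/703516 + 1697914/(1638 + 9*(-1745) + 9*25) = (-412 - 19160)*(1/703516) + 1697914/(1638 - 15705 + 225) = -19572*1/703516 + 1697914/(-13842) = -4893/175879 + 1697914*(-1/13842) = -4893/175879 - 848957/6921 = -149347572656/1217258559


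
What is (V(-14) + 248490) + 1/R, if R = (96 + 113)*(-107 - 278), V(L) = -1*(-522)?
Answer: 20036750579/80465 ≈ 2.4901e+5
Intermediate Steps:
V(L) = 522
R = -80465 (R = 209*(-385) = -80465)
(V(-14) + 248490) + 1/R = (522 + 248490) + 1/(-80465) = 249012 - 1/80465 = 20036750579/80465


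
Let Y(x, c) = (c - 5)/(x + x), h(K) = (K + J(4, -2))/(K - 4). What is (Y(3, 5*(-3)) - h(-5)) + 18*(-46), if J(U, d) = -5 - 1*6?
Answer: -7498/9 ≈ -833.11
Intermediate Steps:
J(U, d) = -11 (J(U, d) = -5 - 6 = -11)
h(K) = (-11 + K)/(-4 + K) (h(K) = (K - 11)/(K - 4) = (-11 + K)/(-4 + K))
Y(x, c) = (-5 + c)/(2*x) (Y(x, c) = (-5 + c)/((2*x)) = (-5 + c)*(1/(2*x)) = (-5 + c)/(2*x))
(Y(3, 5*(-3)) - h(-5)) + 18*(-46) = ((1/2)*(-5 + 5*(-3))/3 - (-11 - 5)/(-4 - 5)) + 18*(-46) = ((1/2)*(1/3)*(-5 - 15) - (-16)/(-9)) - 828 = ((1/2)*(1/3)*(-20) - (-1)*(-16)/9) - 828 = (-10/3 - 1*16/9) - 828 = (-10/3 - 16/9) - 828 = -46/9 - 828 = -7498/9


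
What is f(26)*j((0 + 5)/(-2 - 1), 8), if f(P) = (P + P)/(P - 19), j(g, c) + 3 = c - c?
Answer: -156/7 ≈ -22.286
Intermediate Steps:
j(g, c) = -3 (j(g, c) = -3 + (c - c) = -3 + 0 = -3)
f(P) = 2*P/(-19 + P) (f(P) = (2*P)/(-19 + P) = 2*P/(-19 + P))
f(26)*j((0 + 5)/(-2 - 1), 8) = (2*26/(-19 + 26))*(-3) = (2*26/7)*(-3) = (2*26*(⅐))*(-3) = (52/7)*(-3) = -156/7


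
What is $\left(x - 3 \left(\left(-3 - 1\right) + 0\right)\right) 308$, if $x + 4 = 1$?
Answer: $2772$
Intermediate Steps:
$x = -3$ ($x = -4 + 1 = -3$)
$\left(x - 3 \left(\left(-3 - 1\right) + 0\right)\right) 308 = \left(-3 - 3 \left(\left(-3 - 1\right) + 0\right)\right) 308 = \left(-3 - 3 \left(-4 + 0\right)\right) 308 = \left(-3 - -12\right) 308 = \left(-3 + 12\right) 308 = 9 \cdot 308 = 2772$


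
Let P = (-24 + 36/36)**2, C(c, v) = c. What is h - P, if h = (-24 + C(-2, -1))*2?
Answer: -581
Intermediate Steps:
P = 529 (P = (-24 + 36*(1/36))**2 = (-24 + 1)**2 = (-23)**2 = 529)
h = -52 (h = (-24 - 2)*2 = -26*2 = -52)
h - P = -52 - 1*529 = -52 - 529 = -581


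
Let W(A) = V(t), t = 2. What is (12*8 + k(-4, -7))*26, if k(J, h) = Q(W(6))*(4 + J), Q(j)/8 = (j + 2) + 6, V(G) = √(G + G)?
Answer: 2496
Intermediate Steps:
V(G) = √2*√G (V(G) = √(2*G) = √2*√G)
W(A) = 2 (W(A) = √2*√2 = 2)
Q(j) = 64 + 8*j (Q(j) = 8*((j + 2) + 6) = 8*((2 + j) + 6) = 8*(8 + j) = 64 + 8*j)
k(J, h) = 320 + 80*J (k(J, h) = (64 + 8*2)*(4 + J) = (64 + 16)*(4 + J) = 80*(4 + J) = 320 + 80*J)
(12*8 + k(-4, -7))*26 = (12*8 + (320 + 80*(-4)))*26 = (96 + (320 - 320))*26 = (96 + 0)*26 = 96*26 = 2496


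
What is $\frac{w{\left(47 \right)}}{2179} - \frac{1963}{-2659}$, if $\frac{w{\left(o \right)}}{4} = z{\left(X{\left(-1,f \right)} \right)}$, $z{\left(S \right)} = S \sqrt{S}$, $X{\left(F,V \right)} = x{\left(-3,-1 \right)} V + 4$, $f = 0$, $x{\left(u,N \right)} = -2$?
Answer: $\frac{4362465}{5793961} \approx 0.75293$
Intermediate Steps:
$X{\left(F,V \right)} = 4 - 2 V$ ($X{\left(F,V \right)} = - 2 V + 4 = 4 - 2 V$)
$z{\left(S \right)} = S^{\frac{3}{2}}$
$w{\left(o \right)} = 32$ ($w{\left(o \right)} = 4 \left(4 - 0\right)^{\frac{3}{2}} = 4 \left(4 + 0\right)^{\frac{3}{2}} = 4 \cdot 4^{\frac{3}{2}} = 4 \cdot 8 = 32$)
$\frac{w{\left(47 \right)}}{2179} - \frac{1963}{-2659} = \frac{32}{2179} - \frac{1963}{-2659} = 32 \cdot \frac{1}{2179} - - \frac{1963}{2659} = \frac{32}{2179} + \frac{1963}{2659} = \frac{4362465}{5793961}$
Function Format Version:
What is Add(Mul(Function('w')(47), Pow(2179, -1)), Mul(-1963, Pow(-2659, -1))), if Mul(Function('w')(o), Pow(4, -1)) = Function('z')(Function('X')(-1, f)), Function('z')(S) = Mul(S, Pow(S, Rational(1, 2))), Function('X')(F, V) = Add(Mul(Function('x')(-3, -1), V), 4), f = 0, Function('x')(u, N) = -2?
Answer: Rational(4362465, 5793961) ≈ 0.75293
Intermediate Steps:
Function('X')(F, V) = Add(4, Mul(-2, V)) (Function('X')(F, V) = Add(Mul(-2, V), 4) = Add(4, Mul(-2, V)))
Function('z')(S) = Pow(S, Rational(3, 2))
Function('w')(o) = 32 (Function('w')(o) = Mul(4, Pow(Add(4, Mul(-2, 0)), Rational(3, 2))) = Mul(4, Pow(Add(4, 0), Rational(3, 2))) = Mul(4, Pow(4, Rational(3, 2))) = Mul(4, 8) = 32)
Add(Mul(Function('w')(47), Pow(2179, -1)), Mul(-1963, Pow(-2659, -1))) = Add(Mul(32, Pow(2179, -1)), Mul(-1963, Pow(-2659, -1))) = Add(Mul(32, Rational(1, 2179)), Mul(-1963, Rational(-1, 2659))) = Add(Rational(32, 2179), Rational(1963, 2659)) = Rational(4362465, 5793961)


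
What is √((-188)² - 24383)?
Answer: √10961 ≈ 104.69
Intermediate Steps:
√((-188)² - 24383) = √(35344 - 24383) = √10961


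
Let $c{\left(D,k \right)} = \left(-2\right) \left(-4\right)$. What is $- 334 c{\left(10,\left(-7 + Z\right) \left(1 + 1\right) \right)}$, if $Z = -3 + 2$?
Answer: $-2672$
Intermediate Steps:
$Z = -1$
$c{\left(D,k \right)} = 8$
$- 334 c{\left(10,\left(-7 + Z\right) \left(1 + 1\right) \right)} = \left(-334\right) 8 = -2672$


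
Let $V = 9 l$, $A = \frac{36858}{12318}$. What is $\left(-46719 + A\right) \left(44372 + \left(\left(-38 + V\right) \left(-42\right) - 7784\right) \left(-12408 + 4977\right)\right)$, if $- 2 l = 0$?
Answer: $- \frac{4414394222213600}{2053} \approx -2.1502 \cdot 10^{12}$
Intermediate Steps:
$l = 0$ ($l = \left(- \frac{1}{2}\right) 0 = 0$)
$A = \frac{6143}{2053}$ ($A = 36858 \cdot \frac{1}{12318} = \frac{6143}{2053} \approx 2.9922$)
$V = 0$ ($V = 9 \cdot 0 = 0$)
$\left(-46719 + A\right) \left(44372 + \left(\left(-38 + V\right) \left(-42\right) - 7784\right) \left(-12408 + 4977\right)\right) = \left(-46719 + \frac{6143}{2053}\right) \left(44372 + \left(\left(-38 + 0\right) \left(-42\right) - 7784\right) \left(-12408 + 4977\right)\right) = - \frac{95907964 \left(44372 + \left(\left(-38\right) \left(-42\right) - 7784\right) \left(-7431\right)\right)}{2053} = - \frac{95907964 \left(44372 + \left(1596 - 7784\right) \left(-7431\right)\right)}{2053} = - \frac{95907964 \left(44372 - -45983028\right)}{2053} = - \frac{95907964 \left(44372 + 45983028\right)}{2053} = \left(- \frac{95907964}{2053}\right) 46027400 = - \frac{4414394222213600}{2053}$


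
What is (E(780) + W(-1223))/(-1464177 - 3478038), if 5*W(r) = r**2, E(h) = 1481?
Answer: -1503134/24711075 ≈ -0.060828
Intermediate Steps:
W(r) = r**2/5
(E(780) + W(-1223))/(-1464177 - 3478038) = (1481 + (1/5)*(-1223)**2)/(-1464177 - 3478038) = (1481 + (1/5)*1495729)/(-4942215) = (1481 + 1495729/5)*(-1/4942215) = (1503134/5)*(-1/4942215) = -1503134/24711075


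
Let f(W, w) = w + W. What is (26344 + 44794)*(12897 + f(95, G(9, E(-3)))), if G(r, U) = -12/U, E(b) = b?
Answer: 924509448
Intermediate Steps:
f(W, w) = W + w
(26344 + 44794)*(12897 + f(95, G(9, E(-3)))) = (26344 + 44794)*(12897 + (95 - 12/(-3))) = 71138*(12897 + (95 - 12*(-⅓))) = 71138*(12897 + (95 + 4)) = 71138*(12897 + 99) = 71138*12996 = 924509448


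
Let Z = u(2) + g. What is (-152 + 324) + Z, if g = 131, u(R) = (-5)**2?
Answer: 328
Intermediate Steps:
u(R) = 25
Z = 156 (Z = 25 + 131 = 156)
(-152 + 324) + Z = (-152 + 324) + 156 = 172 + 156 = 328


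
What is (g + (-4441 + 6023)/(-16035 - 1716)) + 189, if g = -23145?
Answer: -407493538/17751 ≈ -22956.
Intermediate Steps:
(g + (-4441 + 6023)/(-16035 - 1716)) + 189 = (-23145 + (-4441 + 6023)/(-16035 - 1716)) + 189 = (-23145 + 1582/(-17751)) + 189 = (-23145 + 1582*(-1/17751)) + 189 = (-23145 - 1582/17751) + 189 = -410848477/17751 + 189 = -407493538/17751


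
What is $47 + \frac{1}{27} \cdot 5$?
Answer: $\frac{1274}{27} \approx 47.185$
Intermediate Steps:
$47 + \frac{1}{27} \cdot 5 = 47 + \frac{5}{27} = \frac{1274}{27}$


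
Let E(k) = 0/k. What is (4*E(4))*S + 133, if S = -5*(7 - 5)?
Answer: 133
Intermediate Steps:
E(k) = 0
S = -10 (S = -5*2 = -10)
(4*E(4))*S + 133 = (4*0)*(-10) + 133 = 0*(-10) + 133 = 0 + 133 = 133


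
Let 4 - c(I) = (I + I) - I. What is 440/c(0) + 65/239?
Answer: 26355/239 ≈ 110.27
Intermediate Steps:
c(I) = 4 - I (c(I) = 4 - ((I + I) - I) = 4 - (2*I - I) = 4 - I)
440/c(0) + 65/239 = 440/(4 - 1*0) + 65/239 = 440/(4 + 0) + 65*(1/239) = 440/4 + 65/239 = 440*(¼) + 65/239 = 110 + 65/239 = 26355/239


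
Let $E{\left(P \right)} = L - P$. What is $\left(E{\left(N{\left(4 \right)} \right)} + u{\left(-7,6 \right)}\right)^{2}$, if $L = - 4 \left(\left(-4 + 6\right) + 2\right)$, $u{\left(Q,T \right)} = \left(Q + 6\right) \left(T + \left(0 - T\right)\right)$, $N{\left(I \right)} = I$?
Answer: $400$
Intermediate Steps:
$u{\left(Q,T \right)} = 0$ ($u{\left(Q,T \right)} = \left(6 + Q\right) \left(T - T\right) = \left(6 + Q\right) 0 = 0$)
$L = -16$ ($L = - 4 \left(2 + 2\right) = \left(-4\right) 4 = -16$)
$E{\left(P \right)} = -16 - P$
$\left(E{\left(N{\left(4 \right)} \right)} + u{\left(-7,6 \right)}\right)^{2} = \left(\left(-16 - 4\right) + 0\right)^{2} = \left(-20 + 0\right)^{2} = \left(-20\right)^{2} = 400$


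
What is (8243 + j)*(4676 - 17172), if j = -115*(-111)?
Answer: -262515968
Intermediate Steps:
j = 12765
(8243 + j)*(4676 - 17172) = (8243 + 12765)*(4676 - 17172) = 21008*(-12496) = -262515968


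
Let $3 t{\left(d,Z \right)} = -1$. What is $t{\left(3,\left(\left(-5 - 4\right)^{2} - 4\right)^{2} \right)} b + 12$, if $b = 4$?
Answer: $\frac{32}{3} \approx 10.667$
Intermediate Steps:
$t{\left(d,Z \right)} = - \frac{1}{3}$ ($t{\left(d,Z \right)} = \frac{1}{3} \left(-1\right) = - \frac{1}{3}$)
$t{\left(3,\left(\left(-5 - 4\right)^{2} - 4\right)^{2} \right)} b + 12 = \left(- \frac{1}{3}\right) 4 + 12 = - \frac{4}{3} + 12 = \frac{32}{3}$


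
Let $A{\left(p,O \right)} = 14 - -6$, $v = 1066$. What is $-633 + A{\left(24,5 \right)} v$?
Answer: $20687$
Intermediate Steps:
$A{\left(p,O \right)} = 20$ ($A{\left(p,O \right)} = 14 + 6 = 20$)
$-633 + A{\left(24,5 \right)} v = -633 + 20 \cdot 1066 = -633 + 21320 = 20687$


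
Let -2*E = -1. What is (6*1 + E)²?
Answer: 169/4 ≈ 42.250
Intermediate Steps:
E = ½ (E = -½*(-1) = ½ ≈ 0.50000)
(6*1 + E)² = (6*1 + ½)² = (6 + ½)² = (13/2)² = 169/4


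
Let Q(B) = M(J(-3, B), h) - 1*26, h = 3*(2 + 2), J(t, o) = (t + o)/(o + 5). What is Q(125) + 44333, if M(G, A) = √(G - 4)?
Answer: 44307 + I*√12935/65 ≈ 44307.0 + 1.7497*I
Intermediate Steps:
J(t, o) = (o + t)/(5 + o)
h = 12 (h = 3*4 = 12)
M(G, A) = √(-4 + G)
Q(B) = -26 + √(-4 + (-3 + B)/(5 + B)) (Q(B) = √(-4 + (B - 3)/(5 + B)) - 1*26 = √(-4 + (-3 + B)/(5 + B)) - 26 = -26 + √(-4 + (-3 + B)/(5 + B)))
Q(125) + 44333 = (-26 + √((-23 - 3*125)/(5 + 125))) + 44333 = (-26 + √((-23 - 375)/130)) + 44333 = (-26 + √((1/130)*(-398))) + 44333 = (-26 + √(-199/65)) + 44333 = (-26 + I*√12935/65) + 44333 = 44307 + I*√12935/65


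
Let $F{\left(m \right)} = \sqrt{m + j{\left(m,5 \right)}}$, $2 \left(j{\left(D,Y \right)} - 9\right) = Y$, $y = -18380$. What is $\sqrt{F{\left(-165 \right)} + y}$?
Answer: $\frac{\sqrt{-73520 + 2 i \sqrt{614}}}{2} \approx 0.045693 + 135.57 i$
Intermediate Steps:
$j{\left(D,Y \right)} = 9 + \frac{Y}{2}$
$F{\left(m \right)} = \sqrt{\frac{23}{2} + m}$ ($F{\left(m \right)} = \sqrt{m + \left(9 + \frac{1}{2} \cdot 5\right)} = \sqrt{m + \left(9 + \frac{5}{2}\right)} = \sqrt{m + \frac{23}{2}} = \sqrt{\frac{23}{2} + m}$)
$\sqrt{F{\left(-165 \right)} + y} = \sqrt{\frac{\sqrt{46 + 4 \left(-165\right)}}{2} - 18380} = \sqrt{\frac{\sqrt{46 - 660}}{2} - 18380} = \sqrt{\frac{\sqrt{-614}}{2} - 18380} = \sqrt{\frac{i \sqrt{614}}{2} - 18380} = \sqrt{-18380 + \frac{i \sqrt{614}}{2}}$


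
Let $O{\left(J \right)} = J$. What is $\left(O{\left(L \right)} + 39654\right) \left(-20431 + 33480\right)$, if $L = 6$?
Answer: $517523340$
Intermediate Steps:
$\left(O{\left(L \right)} + 39654\right) \left(-20431 + 33480\right) = \left(6 + 39654\right) \left(-20431 + 33480\right) = 39660 \cdot 13049 = 517523340$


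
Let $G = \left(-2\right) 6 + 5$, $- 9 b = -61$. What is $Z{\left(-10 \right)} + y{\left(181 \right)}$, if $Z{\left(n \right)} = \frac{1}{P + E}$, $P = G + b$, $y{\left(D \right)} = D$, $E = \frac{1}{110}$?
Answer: $\frac{37201}{211} \approx 176.31$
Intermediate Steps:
$b = \frac{61}{9}$ ($b = \left(- \frac{1}{9}\right) \left(-61\right) = \frac{61}{9} \approx 6.7778$)
$E = \frac{1}{110} \approx 0.0090909$
$G = -7$ ($G = -12 + 5 = -7$)
$P = - \frac{2}{9}$ ($P = -7 + \frac{61}{9} = - \frac{2}{9} \approx -0.22222$)
$Z{\left(n \right)} = - \frac{990}{211}$ ($Z{\left(n \right)} = \frac{1}{- \frac{2}{9} + \frac{1}{110}} = \frac{1}{- \frac{211}{990}} = - \frac{990}{211}$)
$Z{\left(-10 \right)} + y{\left(181 \right)} = - \frac{990}{211} + 181 = \frac{37201}{211}$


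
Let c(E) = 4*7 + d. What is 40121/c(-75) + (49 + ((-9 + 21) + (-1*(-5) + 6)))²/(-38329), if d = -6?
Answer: 1537683761/843238 ≈ 1823.5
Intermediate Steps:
c(E) = 22 (c(E) = 4*7 - 6 = 28 - 6 = 22)
40121/c(-75) + (49 + ((-9 + 21) + (-1*(-5) + 6)))²/(-38329) = 40121/22 + (49 + ((-9 + 21) + (-1*(-5) + 6)))²/(-38329) = 40121*(1/22) + (49 + (12 + (5 + 6)))²*(-1/38329) = 40121/22 + (49 + (12 + 11))²*(-1/38329) = 40121/22 + (49 + 23)²*(-1/38329) = 40121/22 + 72²*(-1/38329) = 40121/22 + 5184*(-1/38329) = 40121/22 - 5184/38329 = 1537683761/843238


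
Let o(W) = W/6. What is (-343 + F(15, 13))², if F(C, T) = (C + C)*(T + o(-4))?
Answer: 729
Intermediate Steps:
o(W) = W/6 (o(W) = W*(⅙) = W/6)
F(C, T) = 2*C*(-⅔ + T) (F(C, T) = (C + C)*(T + (⅙)*(-4)) = (2*C)*(T - ⅔) = (2*C)*(-⅔ + T) = 2*C*(-⅔ + T))
(-343 + F(15, 13))² = (-343 + (⅔)*15*(-2 + 3*13))² = (-343 + (⅔)*15*(-2 + 39))² = (-343 + (⅔)*15*37)² = (-343 + 370)² = 27² = 729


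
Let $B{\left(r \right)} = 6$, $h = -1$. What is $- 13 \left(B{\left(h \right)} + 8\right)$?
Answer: $-182$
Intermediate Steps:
$- 13 \left(B{\left(h \right)} + 8\right) = - 13 \left(6 + 8\right) = \left(-13\right) 14 = -182$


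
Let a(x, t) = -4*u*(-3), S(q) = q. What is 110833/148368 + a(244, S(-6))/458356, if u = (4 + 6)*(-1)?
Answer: 12695791597/17001340752 ≈ 0.74675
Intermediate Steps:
u = -10 (u = 10*(-1) = -10)
a(x, t) = -120 (a(x, t) = -4*(-10)*(-3) = 40*(-3) = -120)
110833/148368 + a(244, S(-6))/458356 = 110833/148368 - 120/458356 = 110833*(1/148368) - 120*1/458356 = 110833/148368 - 30/114589 = 12695791597/17001340752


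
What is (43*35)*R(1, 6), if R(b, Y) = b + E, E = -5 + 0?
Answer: -6020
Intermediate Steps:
E = -5
R(b, Y) = -5 + b (R(b, Y) = b - 5 = -5 + b)
(43*35)*R(1, 6) = (43*35)*(-5 + 1) = 1505*(-4) = -6020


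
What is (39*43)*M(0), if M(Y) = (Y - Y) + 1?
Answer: 1677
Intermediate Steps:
M(Y) = 1 (M(Y) = 0 + 1 = 1)
(39*43)*M(0) = (39*43)*1 = 1677*1 = 1677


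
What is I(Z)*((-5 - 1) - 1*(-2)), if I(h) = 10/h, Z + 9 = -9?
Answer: 20/9 ≈ 2.2222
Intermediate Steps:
Z = -18 (Z = -9 - 9 = -18)
I(Z)*((-5 - 1) - 1*(-2)) = (10/(-18))*((-5 - 1) - 1*(-2)) = (10*(-1/18))*(-6 + 2) = -5/9*(-4) = 20/9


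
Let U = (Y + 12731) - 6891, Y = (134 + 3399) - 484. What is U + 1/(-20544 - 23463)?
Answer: 391178222/44007 ≈ 8889.0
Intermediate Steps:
Y = 3049 (Y = 3533 - 484 = 3049)
U = 8889 (U = (3049 + 12731) - 6891 = 15780 - 6891 = 8889)
U + 1/(-20544 - 23463) = 8889 + 1/(-20544 - 23463) = 8889 + 1/(-44007) = 8889 - 1/44007 = 391178222/44007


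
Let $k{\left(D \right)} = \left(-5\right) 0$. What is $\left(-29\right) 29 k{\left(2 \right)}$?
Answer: $0$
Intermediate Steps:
$k{\left(D \right)} = 0$
$\left(-29\right) 29 k{\left(2 \right)} = \left(-29\right) 29 \cdot 0 = \left(-841\right) 0 = 0$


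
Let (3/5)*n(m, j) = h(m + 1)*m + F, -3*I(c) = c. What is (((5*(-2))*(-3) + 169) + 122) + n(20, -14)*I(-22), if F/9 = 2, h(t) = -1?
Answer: 2669/9 ≈ 296.56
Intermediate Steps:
I(c) = -c/3
F = 18 (F = 9*2 = 18)
n(m, j) = 30 - 5*m/3 (n(m, j) = 5*(-m + 18)/3 = 5*(18 - m)/3 = 30 - 5*m/3)
(((5*(-2))*(-3) + 169) + 122) + n(20, -14)*I(-22) = (((5*(-2))*(-3) + 169) + 122) + (30 - 5/3*20)*(-1/3*(-22)) = ((-10*(-3) + 169) + 122) + (30 - 100/3)*(22/3) = ((30 + 169) + 122) - 10/3*22/3 = (199 + 122) - 220/9 = 321 - 220/9 = 2669/9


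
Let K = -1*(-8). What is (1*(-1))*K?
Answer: -8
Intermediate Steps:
K = 8
(1*(-1))*K = (1*(-1))*8 = -1*8 = -8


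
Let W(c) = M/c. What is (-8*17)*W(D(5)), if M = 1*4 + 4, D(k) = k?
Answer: -1088/5 ≈ -217.60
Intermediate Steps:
M = 8 (M = 4 + 4 = 8)
W(c) = 8/c
(-8*17)*W(D(5)) = (-8*17)*(8/5) = -1088/5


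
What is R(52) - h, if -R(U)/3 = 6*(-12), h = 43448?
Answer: -43232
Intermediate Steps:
R(U) = 216 (R(U) = -18*(-12) = -3*(-72) = 216)
R(52) - h = 216 - 1*43448 = 216 - 43448 = -43232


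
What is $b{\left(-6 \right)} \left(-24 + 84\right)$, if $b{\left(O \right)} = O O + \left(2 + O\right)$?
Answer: $1920$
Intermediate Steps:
$b{\left(O \right)} = 2 + O + O^{2}$ ($b{\left(O \right)} = O^{2} + \left(2 + O\right) = 2 + O + O^{2}$)
$b{\left(-6 \right)} \left(-24 + 84\right) = \left(2 - 6 + \left(-6\right)^{2}\right) \left(-24 + 84\right) = \left(2 - 6 + 36\right) 60 = 32 \cdot 60 = 1920$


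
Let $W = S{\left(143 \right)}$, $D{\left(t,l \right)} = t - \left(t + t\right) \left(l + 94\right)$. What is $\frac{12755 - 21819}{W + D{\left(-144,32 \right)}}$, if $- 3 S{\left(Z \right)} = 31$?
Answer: $- \frac{27192}{108401} \approx -0.25085$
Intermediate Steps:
$S{\left(Z \right)} = - \frac{31}{3}$ ($S{\left(Z \right)} = \left(- \frac{1}{3}\right) 31 = - \frac{31}{3}$)
$D{\left(t,l \right)} = t - 2 t \left(94 + l\right)$
$W = - \frac{31}{3} \approx -10.333$
$\frac{12755 - 21819}{W + D{\left(-144,32 \right)}} = \frac{12755 - 21819}{- \frac{31}{3} - - 144 \left(187 + 2 \cdot 32\right)} = - \frac{9064}{- \frac{31}{3} - - 144 \left(187 + 64\right)} = - \frac{9064}{- \frac{31}{3} - \left(-144\right) 251} = - \frac{9064}{- \frac{31}{3} + 36144} = - \frac{9064}{\frac{108401}{3}} = \left(-9064\right) \frac{3}{108401} = - \frac{27192}{108401}$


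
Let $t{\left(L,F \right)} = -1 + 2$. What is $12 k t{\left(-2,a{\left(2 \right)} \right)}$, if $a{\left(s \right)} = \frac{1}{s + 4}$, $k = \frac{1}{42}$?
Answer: $\frac{2}{7} \approx 0.28571$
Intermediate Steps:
$k = \frac{1}{42} \approx 0.02381$
$a{\left(s \right)} = \frac{1}{4 + s}$
$t{\left(L,F \right)} = 1$
$12 k t{\left(-2,a{\left(2 \right)} \right)} = 12 \cdot \frac{1}{42} \cdot 1 = \frac{2}{7} \cdot 1 = \frac{2}{7}$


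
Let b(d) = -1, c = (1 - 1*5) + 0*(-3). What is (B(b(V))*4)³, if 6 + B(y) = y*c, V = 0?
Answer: -512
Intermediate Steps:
c = -4 (c = (1 - 5) + 0 = -4 + 0 = -4)
B(y) = -6 - 4*y (B(y) = -6 + y*(-4) = -6 - 4*y)
(B(b(V))*4)³ = ((-6 - 4*(-1))*4)³ = ((-6 + 4)*4)³ = (-2*4)³ = (-8)³ = -512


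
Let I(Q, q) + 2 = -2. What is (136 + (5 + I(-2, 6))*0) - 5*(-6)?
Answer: 166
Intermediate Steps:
I(Q, q) = -4 (I(Q, q) = -2 - 2 = -4)
(136 + (5 + I(-2, 6))*0) - 5*(-6) = (136 + (5 - 4)*0) - 5*(-6) = (136 + 1*0) + 30 = (136 + 0) + 30 = 136 + 30 = 166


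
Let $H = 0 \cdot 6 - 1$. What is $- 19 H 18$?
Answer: $342$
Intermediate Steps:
$H = -1$ ($H = 0 - 1 = -1$)
$- 19 H 18 = \left(-19\right) \left(-1\right) 18 = 19 \cdot 18 = 342$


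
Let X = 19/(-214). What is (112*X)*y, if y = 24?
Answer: -25536/107 ≈ -238.65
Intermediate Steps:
X = -19/214 (X = 19*(-1/214) = -19/214 ≈ -0.088785)
(112*X)*y = (112*(-19/214))*24 = -1064/107*24 = -25536/107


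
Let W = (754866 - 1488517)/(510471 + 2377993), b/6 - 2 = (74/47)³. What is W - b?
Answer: -10697687437853/299888997872 ≈ -35.672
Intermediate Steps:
b = 3677220/103823 (b = 12 + 6*(74/47)³ = 12 + 6*(405224/103823) = 12 + 2431344/103823 = 3677220/103823 ≈ 35.418)
W = -733651/2888464 ≈ -0.25399
W - b = -733651/2888464 - 1*3677220/103823 = -733651/2888464 - 3677220/103823 = -10697687437853/299888997872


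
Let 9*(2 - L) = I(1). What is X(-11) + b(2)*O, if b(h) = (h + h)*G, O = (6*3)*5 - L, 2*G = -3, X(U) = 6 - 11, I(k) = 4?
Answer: -1607/3 ≈ -535.67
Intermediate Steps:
L = 14/9 (L = 2 - 1/9*4 = 2 - 4/9 = 14/9 ≈ 1.5556)
X(U) = -5
G = -3/2 (G = (1/2)*(-3) = -3/2 ≈ -1.5000)
O = 796/9 (O = (6*3)*5 - 1*14/9 = 18*5 - 14/9 = 90 - 14/9 = 796/9 ≈ 88.444)
b(h) = -3*h (b(h) = (h + h)*(-3/2) = (2*h)*(-3/2) = -3*h)
X(-11) + b(2)*O = -5 - 3*2*(796/9) = -5 - 6*796/9 = -5 - 1592/3 = -1607/3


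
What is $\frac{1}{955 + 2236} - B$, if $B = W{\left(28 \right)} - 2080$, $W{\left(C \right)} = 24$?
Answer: $\frac{6560697}{3191} \approx 2056.0$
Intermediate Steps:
$B = -2056$ ($B = 24 - 2080 = -2056$)
$\frac{1}{955 + 2236} - B = \frac{1}{955 + 2236} - -2056 = \frac{1}{3191} + 2056 = \frac{6560697}{3191}$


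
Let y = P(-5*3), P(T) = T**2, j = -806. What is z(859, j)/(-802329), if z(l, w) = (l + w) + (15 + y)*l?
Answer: -206213/802329 ≈ -0.25702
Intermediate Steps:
y = 225 (y = (-5*3)**2 = (-15)**2 = 225)
z(l, w) = w + 241*l (z(l, w) = (l + w) + (15 + 225)*l = (l + w) + 240*l = w + 241*l)
z(859, j)/(-802329) = (-806 + 241*859)/(-802329) = (-806 + 207019)*(-1/802329) = 206213*(-1/802329) = -206213/802329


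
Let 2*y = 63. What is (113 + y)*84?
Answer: 12138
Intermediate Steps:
y = 63/2 (y = (½)*63 = 63/2 ≈ 31.500)
(113 + y)*84 = (113 + 63/2)*84 = (289/2)*84 = 12138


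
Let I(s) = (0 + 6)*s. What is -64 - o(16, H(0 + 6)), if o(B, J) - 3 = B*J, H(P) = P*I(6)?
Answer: -3523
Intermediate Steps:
I(s) = 6*s
H(P) = 36*P (H(P) = P*(6*6) = P*36 = 36*P)
o(B, J) = 3 + B*J
-64 - o(16, H(0 + 6)) = -64 - (3 + 16*(36*(0 + 6))) = -64 - (3 + 16*(36*6)) = -64 - (3 + 16*216) = -64 - (3 + 3456) = -64 - 1*3459 = -64 - 3459 = -3523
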